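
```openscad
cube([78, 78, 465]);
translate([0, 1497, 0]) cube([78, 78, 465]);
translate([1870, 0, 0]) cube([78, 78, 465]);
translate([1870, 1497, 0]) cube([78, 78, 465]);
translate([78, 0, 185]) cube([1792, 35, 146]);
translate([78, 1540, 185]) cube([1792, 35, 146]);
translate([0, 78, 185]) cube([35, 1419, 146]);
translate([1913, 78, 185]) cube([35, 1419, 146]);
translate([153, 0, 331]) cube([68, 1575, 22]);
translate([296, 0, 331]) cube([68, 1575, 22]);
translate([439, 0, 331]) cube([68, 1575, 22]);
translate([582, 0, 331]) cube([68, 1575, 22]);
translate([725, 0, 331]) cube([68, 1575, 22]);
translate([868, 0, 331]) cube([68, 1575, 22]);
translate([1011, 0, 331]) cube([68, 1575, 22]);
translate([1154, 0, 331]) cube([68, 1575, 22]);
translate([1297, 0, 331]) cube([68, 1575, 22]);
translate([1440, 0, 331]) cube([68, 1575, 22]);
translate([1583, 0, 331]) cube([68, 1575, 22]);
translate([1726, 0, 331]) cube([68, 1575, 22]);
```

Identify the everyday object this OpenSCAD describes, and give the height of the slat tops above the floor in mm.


A bed frame. The slat-top height is 353 mm.

Four posts, four rails, and a row of slats — a bed frame. Slats sit on the rails at z = 185 + 146 = 331; with slat thickness 22, the top is 353 mm.


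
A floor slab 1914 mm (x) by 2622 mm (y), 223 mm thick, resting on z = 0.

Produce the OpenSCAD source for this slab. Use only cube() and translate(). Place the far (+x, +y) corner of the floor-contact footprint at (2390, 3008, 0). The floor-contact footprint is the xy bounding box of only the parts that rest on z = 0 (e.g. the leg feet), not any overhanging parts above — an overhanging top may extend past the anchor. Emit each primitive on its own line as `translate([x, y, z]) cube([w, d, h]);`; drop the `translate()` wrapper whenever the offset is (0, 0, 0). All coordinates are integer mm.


translate([476, 386, 0]) cube([1914, 2622, 223]);


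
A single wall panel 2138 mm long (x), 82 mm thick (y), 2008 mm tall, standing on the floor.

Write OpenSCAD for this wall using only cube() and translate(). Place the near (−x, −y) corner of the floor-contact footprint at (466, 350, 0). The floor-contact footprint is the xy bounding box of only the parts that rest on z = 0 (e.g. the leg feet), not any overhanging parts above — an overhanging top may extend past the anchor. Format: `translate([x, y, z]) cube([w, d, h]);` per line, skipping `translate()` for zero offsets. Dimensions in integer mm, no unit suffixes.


translate([466, 350, 0]) cube([2138, 82, 2008]);


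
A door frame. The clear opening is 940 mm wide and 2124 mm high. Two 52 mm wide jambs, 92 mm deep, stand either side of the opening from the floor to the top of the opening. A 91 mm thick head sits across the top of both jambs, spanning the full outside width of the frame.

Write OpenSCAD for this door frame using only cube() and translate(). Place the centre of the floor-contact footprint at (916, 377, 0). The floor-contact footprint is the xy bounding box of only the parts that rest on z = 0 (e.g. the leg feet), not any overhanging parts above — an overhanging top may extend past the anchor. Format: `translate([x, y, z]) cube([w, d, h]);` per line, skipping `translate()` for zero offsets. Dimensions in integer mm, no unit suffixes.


translate([394, 331, 0]) cube([52, 92, 2124]);
translate([1386, 331, 0]) cube([52, 92, 2124]);
translate([394, 331, 2124]) cube([1044, 92, 91]);


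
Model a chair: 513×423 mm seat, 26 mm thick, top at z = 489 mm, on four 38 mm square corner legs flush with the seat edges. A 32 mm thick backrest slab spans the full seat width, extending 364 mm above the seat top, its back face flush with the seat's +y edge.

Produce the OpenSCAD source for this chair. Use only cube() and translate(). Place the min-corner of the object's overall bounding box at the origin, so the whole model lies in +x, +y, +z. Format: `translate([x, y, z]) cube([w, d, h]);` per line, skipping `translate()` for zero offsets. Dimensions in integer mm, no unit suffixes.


translate([0, 0, 463]) cube([513, 423, 26]);
cube([38, 38, 463]);
translate([475, 0, 0]) cube([38, 38, 463]);
translate([0, 385, 0]) cube([38, 38, 463]);
translate([475, 385, 0]) cube([38, 38, 463]);
translate([0, 391, 489]) cube([513, 32, 364]);


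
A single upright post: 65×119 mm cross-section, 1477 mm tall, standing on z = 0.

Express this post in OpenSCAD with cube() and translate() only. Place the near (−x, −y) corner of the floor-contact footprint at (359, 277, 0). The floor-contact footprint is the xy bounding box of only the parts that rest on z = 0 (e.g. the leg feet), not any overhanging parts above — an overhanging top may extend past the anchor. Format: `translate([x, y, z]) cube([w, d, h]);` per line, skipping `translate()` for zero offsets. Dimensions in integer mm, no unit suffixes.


translate([359, 277, 0]) cube([65, 119, 1477]);


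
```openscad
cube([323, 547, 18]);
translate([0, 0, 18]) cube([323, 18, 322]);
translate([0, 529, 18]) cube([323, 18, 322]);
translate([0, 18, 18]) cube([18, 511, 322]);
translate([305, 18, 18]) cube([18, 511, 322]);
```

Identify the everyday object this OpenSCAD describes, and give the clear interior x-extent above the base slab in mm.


An open box. The internal width is 287 mm.

A 323×547 base slab with four walls standing on it — an open box. The base is 323 mm wide and the walls are 18 mm thick, so the internal width is 323 − 2 × 18 = 287 mm.


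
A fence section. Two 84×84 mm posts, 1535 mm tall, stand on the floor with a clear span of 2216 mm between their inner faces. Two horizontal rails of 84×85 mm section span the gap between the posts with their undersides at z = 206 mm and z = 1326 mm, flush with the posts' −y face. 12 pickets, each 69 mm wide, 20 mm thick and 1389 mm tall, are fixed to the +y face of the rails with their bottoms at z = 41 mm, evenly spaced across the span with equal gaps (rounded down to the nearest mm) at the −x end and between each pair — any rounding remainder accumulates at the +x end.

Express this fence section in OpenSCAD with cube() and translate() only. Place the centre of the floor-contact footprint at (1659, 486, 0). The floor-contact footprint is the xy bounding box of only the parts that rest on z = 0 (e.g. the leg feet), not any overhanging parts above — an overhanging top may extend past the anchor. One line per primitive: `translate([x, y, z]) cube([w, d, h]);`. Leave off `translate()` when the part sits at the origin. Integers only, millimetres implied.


translate([467, 444, 0]) cube([84, 84, 1535]);
translate([2767, 444, 0]) cube([84, 84, 1535]);
translate([551, 444, 206]) cube([2216, 84, 85]);
translate([551, 444, 1326]) cube([2216, 84, 85]);
translate([657, 528, 41]) cube([69, 20, 1389]);
translate([832, 528, 41]) cube([69, 20, 1389]);
translate([1007, 528, 41]) cube([69, 20, 1389]);
translate([1182, 528, 41]) cube([69, 20, 1389]);
translate([1357, 528, 41]) cube([69, 20, 1389]);
translate([1532, 528, 41]) cube([69, 20, 1389]);
translate([1707, 528, 41]) cube([69, 20, 1389]);
translate([1882, 528, 41]) cube([69, 20, 1389]);
translate([2057, 528, 41]) cube([69, 20, 1389]);
translate([2232, 528, 41]) cube([69, 20, 1389]);
translate([2407, 528, 41]) cube([69, 20, 1389]);
translate([2582, 528, 41]) cube([69, 20, 1389]);


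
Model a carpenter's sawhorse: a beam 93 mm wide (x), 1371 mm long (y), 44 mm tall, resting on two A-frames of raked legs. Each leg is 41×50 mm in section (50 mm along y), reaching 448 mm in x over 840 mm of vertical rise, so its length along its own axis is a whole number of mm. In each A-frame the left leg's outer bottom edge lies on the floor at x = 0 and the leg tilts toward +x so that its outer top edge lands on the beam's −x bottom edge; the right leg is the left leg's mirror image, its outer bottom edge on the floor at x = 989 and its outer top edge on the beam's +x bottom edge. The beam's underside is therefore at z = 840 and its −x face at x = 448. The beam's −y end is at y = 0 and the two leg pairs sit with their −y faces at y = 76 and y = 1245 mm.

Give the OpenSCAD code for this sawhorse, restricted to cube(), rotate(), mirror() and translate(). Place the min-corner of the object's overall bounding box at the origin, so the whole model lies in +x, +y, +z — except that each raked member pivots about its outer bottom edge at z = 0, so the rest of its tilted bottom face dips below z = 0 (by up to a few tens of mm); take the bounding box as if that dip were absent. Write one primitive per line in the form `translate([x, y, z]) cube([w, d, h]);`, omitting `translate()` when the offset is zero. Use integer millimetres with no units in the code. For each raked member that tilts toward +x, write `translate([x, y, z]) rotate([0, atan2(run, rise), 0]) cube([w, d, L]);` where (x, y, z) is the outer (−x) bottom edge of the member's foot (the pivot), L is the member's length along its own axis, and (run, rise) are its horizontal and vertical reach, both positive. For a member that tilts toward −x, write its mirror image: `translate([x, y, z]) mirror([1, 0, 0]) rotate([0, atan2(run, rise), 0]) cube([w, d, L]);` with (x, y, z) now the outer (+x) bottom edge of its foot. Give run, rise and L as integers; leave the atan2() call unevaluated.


// leg length = √(448² + 840²) = 952
// right-leg outer foot x = 2·448 + 93 = 989
// beam min-corner = (448, 0, 840)
translate([448, 0, 840]) cube([93, 1371, 44]);
translate([0, 76, 0]) rotate([0, atan2(448, 840), 0]) cube([41, 50, 952]);
translate([989, 76, 0]) mirror([1, 0, 0]) rotate([0, atan2(448, 840), 0]) cube([41, 50, 952]);
translate([0, 1245, 0]) rotate([0, atan2(448, 840), 0]) cube([41, 50, 952]);
translate([989, 1245, 0]) mirror([1, 0, 0]) rotate([0, atan2(448, 840), 0]) cube([41, 50, 952]);


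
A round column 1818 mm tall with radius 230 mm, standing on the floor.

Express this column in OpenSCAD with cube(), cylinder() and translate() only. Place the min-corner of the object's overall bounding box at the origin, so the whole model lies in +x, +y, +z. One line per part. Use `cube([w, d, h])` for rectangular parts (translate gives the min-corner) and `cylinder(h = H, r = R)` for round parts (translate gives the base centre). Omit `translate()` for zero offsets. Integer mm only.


translate([230, 230, 0]) cylinder(h = 1818, r = 230);


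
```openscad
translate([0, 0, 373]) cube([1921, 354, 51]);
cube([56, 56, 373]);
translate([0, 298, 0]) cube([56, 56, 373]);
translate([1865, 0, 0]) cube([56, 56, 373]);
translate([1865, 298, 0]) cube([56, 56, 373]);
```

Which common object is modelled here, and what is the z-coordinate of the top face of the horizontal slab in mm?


A bench. The seat-top height is 424 mm.

A long slab on four corner posts — a bench. The slab sits at z = 373 with thickness 51, so the top is 373 + 51 = 424 mm.


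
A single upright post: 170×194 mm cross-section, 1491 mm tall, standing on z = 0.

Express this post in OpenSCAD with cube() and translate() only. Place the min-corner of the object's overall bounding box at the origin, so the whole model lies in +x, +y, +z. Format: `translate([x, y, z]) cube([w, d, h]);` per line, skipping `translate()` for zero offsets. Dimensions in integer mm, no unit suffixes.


cube([170, 194, 1491]);


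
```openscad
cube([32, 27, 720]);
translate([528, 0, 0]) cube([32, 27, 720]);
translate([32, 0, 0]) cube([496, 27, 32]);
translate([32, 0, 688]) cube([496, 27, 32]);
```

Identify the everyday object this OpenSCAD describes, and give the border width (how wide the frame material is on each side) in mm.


A picture frame. The border width is 32 mm.

Four thin pieces enclosing a rectangular opening — a picture frame. The two full-height stiles are 720 mm tall; the top rail sits at z = 688 and is 32 mm tall, so the border above the opening is 720 − 688 = 32 mm, matching the stile x-width.


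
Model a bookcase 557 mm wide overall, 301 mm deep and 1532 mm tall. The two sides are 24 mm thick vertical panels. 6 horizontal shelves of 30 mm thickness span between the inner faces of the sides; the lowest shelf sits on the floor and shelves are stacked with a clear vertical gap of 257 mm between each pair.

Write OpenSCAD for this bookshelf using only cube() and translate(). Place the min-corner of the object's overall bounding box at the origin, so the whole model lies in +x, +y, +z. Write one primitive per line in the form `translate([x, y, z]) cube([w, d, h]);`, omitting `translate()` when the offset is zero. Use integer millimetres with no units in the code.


cube([24, 301, 1532]);
translate([533, 0, 0]) cube([24, 301, 1532]);
translate([24, 0, 0]) cube([509, 301, 30]);
translate([24, 0, 287]) cube([509, 301, 30]);
translate([24, 0, 574]) cube([509, 301, 30]);
translate([24, 0, 861]) cube([509, 301, 30]);
translate([24, 0, 1148]) cube([509, 301, 30]);
translate([24, 0, 1435]) cube([509, 301, 30]);


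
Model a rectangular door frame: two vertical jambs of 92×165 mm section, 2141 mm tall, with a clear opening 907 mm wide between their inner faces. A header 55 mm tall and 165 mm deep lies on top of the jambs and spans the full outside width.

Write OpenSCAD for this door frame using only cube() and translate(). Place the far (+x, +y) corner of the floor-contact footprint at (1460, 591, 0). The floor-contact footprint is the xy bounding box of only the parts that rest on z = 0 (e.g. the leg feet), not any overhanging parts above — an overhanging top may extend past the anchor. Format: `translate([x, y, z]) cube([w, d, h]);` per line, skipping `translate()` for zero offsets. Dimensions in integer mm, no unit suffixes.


translate([369, 426, 0]) cube([92, 165, 2141]);
translate([1368, 426, 0]) cube([92, 165, 2141]);
translate([369, 426, 2141]) cube([1091, 165, 55]);


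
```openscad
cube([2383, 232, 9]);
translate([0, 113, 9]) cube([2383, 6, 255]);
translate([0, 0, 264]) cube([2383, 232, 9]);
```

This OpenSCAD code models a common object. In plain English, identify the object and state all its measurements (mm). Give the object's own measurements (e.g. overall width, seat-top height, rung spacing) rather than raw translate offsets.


An I-beam lying along x, 2383 mm long. Overall section height 273 mm. Two flanges 232 mm wide (y) and 9 mm thick, one on the floor and one at the top; a web 6 mm thick runs between them, centred on the flange width.


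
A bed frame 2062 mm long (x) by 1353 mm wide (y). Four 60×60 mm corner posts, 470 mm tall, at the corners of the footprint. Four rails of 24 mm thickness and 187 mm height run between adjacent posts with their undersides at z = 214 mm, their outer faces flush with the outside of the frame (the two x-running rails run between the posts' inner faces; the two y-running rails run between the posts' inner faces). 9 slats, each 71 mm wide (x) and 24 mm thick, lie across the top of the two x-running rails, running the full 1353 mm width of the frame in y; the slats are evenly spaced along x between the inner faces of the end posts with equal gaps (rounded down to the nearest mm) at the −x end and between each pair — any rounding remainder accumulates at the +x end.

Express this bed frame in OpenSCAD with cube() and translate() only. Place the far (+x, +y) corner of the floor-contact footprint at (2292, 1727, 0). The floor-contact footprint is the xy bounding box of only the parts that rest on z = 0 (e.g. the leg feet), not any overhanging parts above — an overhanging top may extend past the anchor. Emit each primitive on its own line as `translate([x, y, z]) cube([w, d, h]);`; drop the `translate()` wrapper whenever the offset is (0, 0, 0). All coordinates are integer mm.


translate([230, 374, 0]) cube([60, 60, 470]);
translate([230, 1667, 0]) cube([60, 60, 470]);
translate([2232, 374, 0]) cube([60, 60, 470]);
translate([2232, 1667, 0]) cube([60, 60, 470]);
translate([290, 374, 214]) cube([1942, 24, 187]);
translate([290, 1703, 214]) cube([1942, 24, 187]);
translate([230, 434, 214]) cube([24, 1233, 187]);
translate([2268, 434, 214]) cube([24, 1233, 187]);
translate([420, 374, 401]) cube([71, 1353, 24]);
translate([621, 374, 401]) cube([71, 1353, 24]);
translate([822, 374, 401]) cube([71, 1353, 24]);
translate([1023, 374, 401]) cube([71, 1353, 24]);
translate([1224, 374, 401]) cube([71, 1353, 24]);
translate([1425, 374, 401]) cube([71, 1353, 24]);
translate([1626, 374, 401]) cube([71, 1353, 24]);
translate([1827, 374, 401]) cube([71, 1353, 24]);
translate([2028, 374, 401]) cube([71, 1353, 24]);


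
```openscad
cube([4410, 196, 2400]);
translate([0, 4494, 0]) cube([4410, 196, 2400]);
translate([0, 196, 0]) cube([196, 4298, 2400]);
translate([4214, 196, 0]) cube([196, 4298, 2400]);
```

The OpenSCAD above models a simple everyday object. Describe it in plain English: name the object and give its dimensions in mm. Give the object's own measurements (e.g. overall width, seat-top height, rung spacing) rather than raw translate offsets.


The wall frame of a small rectangular building: four walls, each 2400 mm tall and 196 mm thick, enclosing a footprint 4410 mm (x) by 4690 mm (y) outside-to-outside, with no floor or roof. The front and back walls (the −y and +y sides) span the full width; the two side walls fit between them.


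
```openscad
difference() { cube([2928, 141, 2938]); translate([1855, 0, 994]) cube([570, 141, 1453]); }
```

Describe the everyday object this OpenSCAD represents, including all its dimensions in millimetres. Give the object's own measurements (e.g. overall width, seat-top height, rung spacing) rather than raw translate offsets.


A wall 2928 mm long (x), 141 mm thick (y), 2938 mm tall, with a rectangular window opening cut through it. The opening is 570 mm wide and 1453 mm tall; its sill is at z = 994 mm and its near (−x) edge is 1855 mm from the wall's −x end. The opening passes through the full wall thickness.


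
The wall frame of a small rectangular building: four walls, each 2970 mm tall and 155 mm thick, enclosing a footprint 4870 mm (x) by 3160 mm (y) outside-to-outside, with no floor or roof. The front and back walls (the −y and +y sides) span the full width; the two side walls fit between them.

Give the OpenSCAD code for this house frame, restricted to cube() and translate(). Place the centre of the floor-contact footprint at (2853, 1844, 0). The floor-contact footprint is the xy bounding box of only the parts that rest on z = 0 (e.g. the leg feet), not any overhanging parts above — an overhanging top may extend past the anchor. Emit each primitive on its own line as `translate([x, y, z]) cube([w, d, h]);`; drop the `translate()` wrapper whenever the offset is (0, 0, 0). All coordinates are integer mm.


translate([418, 264, 0]) cube([4870, 155, 2970]);
translate([418, 3269, 0]) cube([4870, 155, 2970]);
translate([418, 419, 0]) cube([155, 2850, 2970]);
translate([5133, 419, 0]) cube([155, 2850, 2970]);


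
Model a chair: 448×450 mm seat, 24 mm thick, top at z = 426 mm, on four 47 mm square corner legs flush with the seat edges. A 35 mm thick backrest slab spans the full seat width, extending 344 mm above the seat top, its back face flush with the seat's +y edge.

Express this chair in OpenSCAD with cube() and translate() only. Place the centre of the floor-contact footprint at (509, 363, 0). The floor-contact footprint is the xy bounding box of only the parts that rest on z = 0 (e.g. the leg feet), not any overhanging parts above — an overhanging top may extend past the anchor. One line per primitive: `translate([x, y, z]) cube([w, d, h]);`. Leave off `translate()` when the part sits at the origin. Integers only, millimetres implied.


// leg_h = 426 - 24 = 402
translate([285, 138, 402]) cube([448, 450, 24]);
translate([285, 138, 0]) cube([47, 47, 402]);
translate([686, 138, 0]) cube([47, 47, 402]);
translate([285, 541, 0]) cube([47, 47, 402]);
translate([686, 541, 0]) cube([47, 47, 402]);
translate([285, 553, 426]) cube([448, 35, 344]);


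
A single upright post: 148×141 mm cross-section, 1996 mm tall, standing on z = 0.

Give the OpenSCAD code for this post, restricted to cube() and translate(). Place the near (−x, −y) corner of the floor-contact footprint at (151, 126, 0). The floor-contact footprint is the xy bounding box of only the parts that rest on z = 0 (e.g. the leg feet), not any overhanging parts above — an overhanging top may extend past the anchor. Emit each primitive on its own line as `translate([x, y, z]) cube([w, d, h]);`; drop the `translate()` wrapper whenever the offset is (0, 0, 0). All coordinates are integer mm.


translate([151, 126, 0]) cube([148, 141, 1996]);


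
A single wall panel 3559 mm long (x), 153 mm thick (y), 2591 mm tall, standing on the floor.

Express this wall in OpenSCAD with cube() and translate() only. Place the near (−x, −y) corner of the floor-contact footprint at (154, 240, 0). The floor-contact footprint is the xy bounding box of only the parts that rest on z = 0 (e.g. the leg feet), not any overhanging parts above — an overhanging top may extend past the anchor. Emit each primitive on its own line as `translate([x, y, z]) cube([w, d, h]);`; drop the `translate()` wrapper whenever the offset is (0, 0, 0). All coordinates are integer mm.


translate([154, 240, 0]) cube([3559, 153, 2591]);


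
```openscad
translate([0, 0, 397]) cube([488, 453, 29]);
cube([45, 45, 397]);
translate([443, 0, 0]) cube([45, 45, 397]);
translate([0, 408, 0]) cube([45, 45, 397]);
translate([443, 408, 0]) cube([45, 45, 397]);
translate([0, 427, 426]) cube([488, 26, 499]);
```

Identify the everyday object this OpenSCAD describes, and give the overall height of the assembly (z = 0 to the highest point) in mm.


A chair. The overall height is 925 mm.

A slab on four corner posts with a tall panel at the back — a chair. The seat slab sits at z = 397 with thickness 29, and the 499 mm backrest starts at the seat top, so the overall height is 397 + 29 + 499 = 925 mm.


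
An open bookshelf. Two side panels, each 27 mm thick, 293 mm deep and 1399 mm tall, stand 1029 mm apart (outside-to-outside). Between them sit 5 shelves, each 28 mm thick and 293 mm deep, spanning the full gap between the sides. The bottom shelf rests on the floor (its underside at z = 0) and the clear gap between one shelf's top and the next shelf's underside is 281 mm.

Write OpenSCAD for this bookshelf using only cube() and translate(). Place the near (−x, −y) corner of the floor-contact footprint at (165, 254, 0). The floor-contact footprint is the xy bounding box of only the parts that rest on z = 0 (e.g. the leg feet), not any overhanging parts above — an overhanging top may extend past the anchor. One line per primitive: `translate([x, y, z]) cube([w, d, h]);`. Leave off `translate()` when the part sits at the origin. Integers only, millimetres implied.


translate([165, 254, 0]) cube([27, 293, 1399]);
translate([1167, 254, 0]) cube([27, 293, 1399]);
translate([192, 254, 0]) cube([975, 293, 28]);
translate([192, 254, 309]) cube([975, 293, 28]);
translate([192, 254, 618]) cube([975, 293, 28]);
translate([192, 254, 927]) cube([975, 293, 28]);
translate([192, 254, 1236]) cube([975, 293, 28]);


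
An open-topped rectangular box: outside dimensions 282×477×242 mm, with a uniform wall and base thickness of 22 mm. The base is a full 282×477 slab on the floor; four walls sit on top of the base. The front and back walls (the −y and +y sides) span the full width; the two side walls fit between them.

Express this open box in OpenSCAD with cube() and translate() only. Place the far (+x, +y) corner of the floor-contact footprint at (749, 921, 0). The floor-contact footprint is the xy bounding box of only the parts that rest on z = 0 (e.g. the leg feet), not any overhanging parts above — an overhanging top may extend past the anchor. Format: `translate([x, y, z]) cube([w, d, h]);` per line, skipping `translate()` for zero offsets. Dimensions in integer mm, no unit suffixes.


translate([467, 444, 0]) cube([282, 477, 22]);
translate([467, 444, 22]) cube([282, 22, 220]);
translate([467, 899, 22]) cube([282, 22, 220]);
translate([467, 466, 22]) cube([22, 433, 220]);
translate([727, 466, 22]) cube([22, 433, 220]);


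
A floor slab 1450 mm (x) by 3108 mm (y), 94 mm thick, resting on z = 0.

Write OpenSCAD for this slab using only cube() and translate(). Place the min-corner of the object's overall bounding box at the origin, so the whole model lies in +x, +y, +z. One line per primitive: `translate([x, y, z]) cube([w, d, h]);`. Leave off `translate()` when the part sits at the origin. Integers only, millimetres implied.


cube([1450, 3108, 94]);


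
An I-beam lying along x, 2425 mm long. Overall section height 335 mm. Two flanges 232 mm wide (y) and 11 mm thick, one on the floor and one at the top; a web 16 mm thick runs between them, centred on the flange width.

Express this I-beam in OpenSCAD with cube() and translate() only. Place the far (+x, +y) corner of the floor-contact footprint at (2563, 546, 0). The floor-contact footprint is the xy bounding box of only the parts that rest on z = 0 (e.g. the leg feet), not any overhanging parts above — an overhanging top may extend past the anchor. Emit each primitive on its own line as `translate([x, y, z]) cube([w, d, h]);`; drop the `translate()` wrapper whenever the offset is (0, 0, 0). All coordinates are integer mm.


translate([138, 314, 0]) cube([2425, 232, 11]);
translate([138, 422, 11]) cube([2425, 16, 313]);
translate([138, 314, 324]) cube([2425, 232, 11]);


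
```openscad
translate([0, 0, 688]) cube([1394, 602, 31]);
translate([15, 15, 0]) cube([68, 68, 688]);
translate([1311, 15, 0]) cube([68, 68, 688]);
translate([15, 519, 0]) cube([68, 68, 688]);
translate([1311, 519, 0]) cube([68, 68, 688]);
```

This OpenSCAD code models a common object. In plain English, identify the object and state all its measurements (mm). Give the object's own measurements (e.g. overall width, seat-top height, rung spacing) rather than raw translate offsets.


A rectangular dining table. The top is 1394×602×31 mm with its upper surface at z = 719 mm. It stands on four 68×68 mm square legs, each inset 15 mm from the nearest pair of top edges, running from the floor to the underside of the top.


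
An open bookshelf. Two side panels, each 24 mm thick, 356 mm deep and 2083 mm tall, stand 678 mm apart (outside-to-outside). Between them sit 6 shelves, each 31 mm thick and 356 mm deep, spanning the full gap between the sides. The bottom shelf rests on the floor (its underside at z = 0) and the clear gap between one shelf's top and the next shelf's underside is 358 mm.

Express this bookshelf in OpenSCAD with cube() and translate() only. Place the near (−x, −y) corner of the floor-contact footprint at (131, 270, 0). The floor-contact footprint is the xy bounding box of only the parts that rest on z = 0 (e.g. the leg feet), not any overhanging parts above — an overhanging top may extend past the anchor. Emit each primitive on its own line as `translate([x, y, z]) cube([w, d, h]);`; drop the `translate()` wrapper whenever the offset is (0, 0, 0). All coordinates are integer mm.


translate([131, 270, 0]) cube([24, 356, 2083]);
translate([785, 270, 0]) cube([24, 356, 2083]);
translate([155, 270, 0]) cube([630, 356, 31]);
translate([155, 270, 389]) cube([630, 356, 31]);
translate([155, 270, 778]) cube([630, 356, 31]);
translate([155, 270, 1167]) cube([630, 356, 31]);
translate([155, 270, 1556]) cube([630, 356, 31]);
translate([155, 270, 1945]) cube([630, 356, 31]);


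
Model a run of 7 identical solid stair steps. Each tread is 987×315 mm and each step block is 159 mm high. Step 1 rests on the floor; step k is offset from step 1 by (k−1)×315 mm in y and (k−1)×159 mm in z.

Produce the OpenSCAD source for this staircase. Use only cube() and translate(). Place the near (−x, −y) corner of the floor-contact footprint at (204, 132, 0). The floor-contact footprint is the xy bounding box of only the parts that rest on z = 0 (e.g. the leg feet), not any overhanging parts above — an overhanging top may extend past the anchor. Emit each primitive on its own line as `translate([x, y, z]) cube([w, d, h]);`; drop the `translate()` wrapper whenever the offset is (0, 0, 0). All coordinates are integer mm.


translate([204, 132, 0]) cube([987, 315, 159]);
translate([204, 447, 159]) cube([987, 315, 159]);
translate([204, 762, 318]) cube([987, 315, 159]);
translate([204, 1077, 477]) cube([987, 315, 159]);
translate([204, 1392, 636]) cube([987, 315, 159]);
translate([204, 1707, 795]) cube([987, 315, 159]);
translate([204, 2022, 954]) cube([987, 315, 159]);


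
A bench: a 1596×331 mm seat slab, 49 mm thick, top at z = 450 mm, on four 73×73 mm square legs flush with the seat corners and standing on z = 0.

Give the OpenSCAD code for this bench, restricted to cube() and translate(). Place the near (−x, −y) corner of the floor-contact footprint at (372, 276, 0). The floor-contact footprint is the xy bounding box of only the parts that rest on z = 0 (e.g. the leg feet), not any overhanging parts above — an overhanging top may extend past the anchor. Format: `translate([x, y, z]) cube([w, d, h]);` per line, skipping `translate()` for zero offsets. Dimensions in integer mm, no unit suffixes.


translate([372, 276, 401]) cube([1596, 331, 49]);
translate([372, 276, 0]) cube([73, 73, 401]);
translate([372, 534, 0]) cube([73, 73, 401]);
translate([1895, 276, 0]) cube([73, 73, 401]);
translate([1895, 534, 0]) cube([73, 73, 401]);


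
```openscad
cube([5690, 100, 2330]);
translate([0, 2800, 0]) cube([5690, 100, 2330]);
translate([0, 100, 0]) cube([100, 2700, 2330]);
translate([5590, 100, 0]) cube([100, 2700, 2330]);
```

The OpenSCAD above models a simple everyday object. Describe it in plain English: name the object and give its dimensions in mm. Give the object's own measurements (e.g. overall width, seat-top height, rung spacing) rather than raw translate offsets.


The wall frame of a small rectangular building: four walls, each 2330 mm tall and 100 mm thick, enclosing a footprint 5690 mm (x) by 2900 mm (y) outside-to-outside, with no floor or roof. The front and back walls (the −y and +y sides) span the full width; the two side walls fit between them.


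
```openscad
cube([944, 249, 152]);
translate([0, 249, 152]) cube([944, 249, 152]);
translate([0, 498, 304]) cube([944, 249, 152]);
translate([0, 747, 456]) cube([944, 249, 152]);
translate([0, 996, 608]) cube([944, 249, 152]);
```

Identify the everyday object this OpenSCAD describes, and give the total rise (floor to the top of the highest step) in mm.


A staircase. The total rise is 760 mm.

5 identical blocks, each offset up and back from the previous — a staircase. Each step is 152 mm tall and there are 5 of them, so the total rise is 5 × 152 = 760 mm.


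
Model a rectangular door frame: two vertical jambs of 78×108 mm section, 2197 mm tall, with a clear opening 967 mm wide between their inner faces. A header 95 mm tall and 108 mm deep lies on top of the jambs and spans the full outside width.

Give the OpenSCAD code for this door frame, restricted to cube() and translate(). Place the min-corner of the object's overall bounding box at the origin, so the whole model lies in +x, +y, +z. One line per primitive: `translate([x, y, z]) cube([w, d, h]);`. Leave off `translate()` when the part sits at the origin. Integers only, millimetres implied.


cube([78, 108, 2197]);
translate([1045, 0, 0]) cube([78, 108, 2197]);
translate([0, 0, 2197]) cube([1123, 108, 95]);


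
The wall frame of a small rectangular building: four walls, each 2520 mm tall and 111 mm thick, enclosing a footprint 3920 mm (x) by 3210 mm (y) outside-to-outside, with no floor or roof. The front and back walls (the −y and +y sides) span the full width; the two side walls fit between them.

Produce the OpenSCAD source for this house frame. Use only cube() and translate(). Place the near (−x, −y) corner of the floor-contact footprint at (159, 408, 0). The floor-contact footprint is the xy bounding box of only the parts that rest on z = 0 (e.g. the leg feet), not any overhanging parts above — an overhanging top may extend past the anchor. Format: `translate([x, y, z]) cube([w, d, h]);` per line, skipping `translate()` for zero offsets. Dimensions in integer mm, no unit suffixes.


translate([159, 408, 0]) cube([3920, 111, 2520]);
translate([159, 3507, 0]) cube([3920, 111, 2520]);
translate([159, 519, 0]) cube([111, 2988, 2520]);
translate([3968, 519, 0]) cube([111, 2988, 2520]);


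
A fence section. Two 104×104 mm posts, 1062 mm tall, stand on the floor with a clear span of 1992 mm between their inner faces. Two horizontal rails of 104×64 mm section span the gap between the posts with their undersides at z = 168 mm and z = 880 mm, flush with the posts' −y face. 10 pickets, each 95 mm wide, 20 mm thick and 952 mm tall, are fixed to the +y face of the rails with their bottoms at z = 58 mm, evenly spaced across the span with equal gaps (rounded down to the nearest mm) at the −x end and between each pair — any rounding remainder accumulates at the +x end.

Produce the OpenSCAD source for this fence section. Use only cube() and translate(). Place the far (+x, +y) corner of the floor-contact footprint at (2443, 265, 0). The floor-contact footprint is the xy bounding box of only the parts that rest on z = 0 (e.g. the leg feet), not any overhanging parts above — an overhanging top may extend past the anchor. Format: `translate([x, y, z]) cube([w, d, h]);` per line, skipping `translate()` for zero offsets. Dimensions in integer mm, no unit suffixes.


translate([243, 161, 0]) cube([104, 104, 1062]);
translate([2339, 161, 0]) cube([104, 104, 1062]);
translate([347, 161, 168]) cube([1992, 104, 64]);
translate([347, 161, 880]) cube([1992, 104, 64]);
translate([441, 265, 58]) cube([95, 20, 952]);
translate([630, 265, 58]) cube([95, 20, 952]);
translate([819, 265, 58]) cube([95, 20, 952]);
translate([1008, 265, 58]) cube([95, 20, 952]);
translate([1197, 265, 58]) cube([95, 20, 952]);
translate([1386, 265, 58]) cube([95, 20, 952]);
translate([1575, 265, 58]) cube([95, 20, 952]);
translate([1764, 265, 58]) cube([95, 20, 952]);
translate([1953, 265, 58]) cube([95, 20, 952]);
translate([2142, 265, 58]) cube([95, 20, 952]);


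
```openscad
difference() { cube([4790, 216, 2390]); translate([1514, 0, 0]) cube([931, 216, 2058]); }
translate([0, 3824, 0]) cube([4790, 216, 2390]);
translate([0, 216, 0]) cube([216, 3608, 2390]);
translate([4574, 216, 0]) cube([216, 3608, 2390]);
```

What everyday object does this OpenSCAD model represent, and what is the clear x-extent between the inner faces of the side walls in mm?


A single room. The interior width is 4358 mm.

Four walls enclosing a rectangle with a door in the front wall — a room. Outside width 4790 minus two 216 mm walls gives 4358 mm.


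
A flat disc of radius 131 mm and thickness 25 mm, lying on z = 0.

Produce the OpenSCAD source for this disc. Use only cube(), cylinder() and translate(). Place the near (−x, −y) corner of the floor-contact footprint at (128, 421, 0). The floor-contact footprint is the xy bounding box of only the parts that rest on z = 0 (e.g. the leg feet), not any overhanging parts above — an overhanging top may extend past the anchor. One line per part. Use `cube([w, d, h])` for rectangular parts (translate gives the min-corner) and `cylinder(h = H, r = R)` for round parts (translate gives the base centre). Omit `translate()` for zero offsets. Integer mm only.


translate([259, 552, 0]) cylinder(h = 25, r = 131);


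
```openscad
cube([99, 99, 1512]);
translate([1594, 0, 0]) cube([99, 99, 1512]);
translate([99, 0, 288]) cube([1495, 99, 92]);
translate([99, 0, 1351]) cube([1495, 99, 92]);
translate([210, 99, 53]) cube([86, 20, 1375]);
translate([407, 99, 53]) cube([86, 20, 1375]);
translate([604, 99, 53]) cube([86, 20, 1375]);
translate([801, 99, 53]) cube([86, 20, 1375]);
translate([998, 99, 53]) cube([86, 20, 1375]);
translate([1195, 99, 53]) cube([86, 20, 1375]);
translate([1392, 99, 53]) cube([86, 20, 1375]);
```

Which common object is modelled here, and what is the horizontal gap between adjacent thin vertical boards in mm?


A fence section. The picket gap is 111 mm.

Two posts, two rails, 7 pickets — a fence section. Span 1495 mm holds 7 pickets of 86 mm with 8 equal gaps: ⌊(1495 − 7·86) / 8⌋ = 111 mm.


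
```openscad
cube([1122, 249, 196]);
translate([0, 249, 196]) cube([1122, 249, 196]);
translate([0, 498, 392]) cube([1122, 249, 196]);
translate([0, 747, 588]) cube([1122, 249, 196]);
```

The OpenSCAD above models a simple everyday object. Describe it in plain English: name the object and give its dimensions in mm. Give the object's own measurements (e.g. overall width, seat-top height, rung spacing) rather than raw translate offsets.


A straight staircase of 4 solid steps. Each step is 1122 mm wide (x), 249 mm deep (y, the going) and 196 mm tall (the rise). The first step rests on the floor; each subsequent step sits one going further in +y and one rise higher in +z, directly behind and above the previous step with no overlap.


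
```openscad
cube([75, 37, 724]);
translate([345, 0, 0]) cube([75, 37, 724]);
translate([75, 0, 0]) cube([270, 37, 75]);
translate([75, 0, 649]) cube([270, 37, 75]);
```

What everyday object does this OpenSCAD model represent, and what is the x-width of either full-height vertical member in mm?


A picture frame. The border width is 75 mm.

Four thin pieces enclosing a rectangular opening — a picture frame. The two full-height stiles are 724 mm tall; the top rail sits at z = 649 and is 75 mm tall, so the border above the opening is 724 − 649 = 75 mm, matching the stile x-width.


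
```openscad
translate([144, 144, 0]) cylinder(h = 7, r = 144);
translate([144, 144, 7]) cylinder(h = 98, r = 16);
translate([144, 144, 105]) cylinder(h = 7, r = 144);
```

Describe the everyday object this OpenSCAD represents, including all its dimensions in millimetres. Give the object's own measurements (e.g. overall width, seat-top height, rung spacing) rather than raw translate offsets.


A spool: two coaxial disc flanges of radius 144 mm and thickness 7 mm, joined by a core cylinder of radius 16 mm and height 98 mm. The lower flange rests on z = 0 and the three cylinders share a vertical axis.


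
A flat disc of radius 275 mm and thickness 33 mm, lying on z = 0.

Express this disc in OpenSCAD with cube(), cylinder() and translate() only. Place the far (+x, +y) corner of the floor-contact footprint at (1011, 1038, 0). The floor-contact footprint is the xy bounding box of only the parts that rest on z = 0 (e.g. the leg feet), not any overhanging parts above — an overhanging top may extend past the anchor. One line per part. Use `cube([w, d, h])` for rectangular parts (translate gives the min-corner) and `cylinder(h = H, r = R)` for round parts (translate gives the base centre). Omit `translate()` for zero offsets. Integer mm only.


translate([736, 763, 0]) cylinder(h = 33, r = 275);


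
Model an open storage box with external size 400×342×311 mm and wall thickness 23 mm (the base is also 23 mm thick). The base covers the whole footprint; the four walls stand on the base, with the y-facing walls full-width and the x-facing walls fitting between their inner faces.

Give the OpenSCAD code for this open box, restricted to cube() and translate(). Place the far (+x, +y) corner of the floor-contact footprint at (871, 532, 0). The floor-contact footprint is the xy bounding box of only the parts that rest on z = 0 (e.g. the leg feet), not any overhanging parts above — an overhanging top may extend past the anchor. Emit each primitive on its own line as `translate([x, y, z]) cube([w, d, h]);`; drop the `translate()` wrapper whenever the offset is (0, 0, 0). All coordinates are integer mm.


translate([471, 190, 0]) cube([400, 342, 23]);
translate([471, 190, 23]) cube([400, 23, 288]);
translate([471, 509, 23]) cube([400, 23, 288]);
translate([471, 213, 23]) cube([23, 296, 288]);
translate([848, 213, 23]) cube([23, 296, 288]);


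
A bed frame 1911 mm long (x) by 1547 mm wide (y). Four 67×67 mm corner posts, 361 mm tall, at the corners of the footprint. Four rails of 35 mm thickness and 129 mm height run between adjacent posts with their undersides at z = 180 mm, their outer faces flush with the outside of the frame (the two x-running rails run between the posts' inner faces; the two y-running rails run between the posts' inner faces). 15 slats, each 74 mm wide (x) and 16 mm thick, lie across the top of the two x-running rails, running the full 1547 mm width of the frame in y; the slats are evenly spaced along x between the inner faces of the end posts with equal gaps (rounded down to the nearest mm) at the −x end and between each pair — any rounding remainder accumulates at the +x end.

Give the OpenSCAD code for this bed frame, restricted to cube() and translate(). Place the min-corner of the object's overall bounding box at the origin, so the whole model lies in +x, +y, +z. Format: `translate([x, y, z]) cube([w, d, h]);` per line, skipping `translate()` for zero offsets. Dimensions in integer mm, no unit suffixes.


cube([67, 67, 361]);
translate([0, 1480, 0]) cube([67, 67, 361]);
translate([1844, 0, 0]) cube([67, 67, 361]);
translate([1844, 1480, 0]) cube([67, 67, 361]);
translate([67, 0, 180]) cube([1777, 35, 129]);
translate([67, 1512, 180]) cube([1777, 35, 129]);
translate([0, 67, 180]) cube([35, 1413, 129]);
translate([1876, 67, 180]) cube([35, 1413, 129]);
translate([108, 0, 309]) cube([74, 1547, 16]);
translate([223, 0, 309]) cube([74, 1547, 16]);
translate([338, 0, 309]) cube([74, 1547, 16]);
translate([453, 0, 309]) cube([74, 1547, 16]);
translate([568, 0, 309]) cube([74, 1547, 16]);
translate([683, 0, 309]) cube([74, 1547, 16]);
translate([798, 0, 309]) cube([74, 1547, 16]);
translate([913, 0, 309]) cube([74, 1547, 16]);
translate([1028, 0, 309]) cube([74, 1547, 16]);
translate([1143, 0, 309]) cube([74, 1547, 16]);
translate([1258, 0, 309]) cube([74, 1547, 16]);
translate([1373, 0, 309]) cube([74, 1547, 16]);
translate([1488, 0, 309]) cube([74, 1547, 16]);
translate([1603, 0, 309]) cube([74, 1547, 16]);
translate([1718, 0, 309]) cube([74, 1547, 16]);
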